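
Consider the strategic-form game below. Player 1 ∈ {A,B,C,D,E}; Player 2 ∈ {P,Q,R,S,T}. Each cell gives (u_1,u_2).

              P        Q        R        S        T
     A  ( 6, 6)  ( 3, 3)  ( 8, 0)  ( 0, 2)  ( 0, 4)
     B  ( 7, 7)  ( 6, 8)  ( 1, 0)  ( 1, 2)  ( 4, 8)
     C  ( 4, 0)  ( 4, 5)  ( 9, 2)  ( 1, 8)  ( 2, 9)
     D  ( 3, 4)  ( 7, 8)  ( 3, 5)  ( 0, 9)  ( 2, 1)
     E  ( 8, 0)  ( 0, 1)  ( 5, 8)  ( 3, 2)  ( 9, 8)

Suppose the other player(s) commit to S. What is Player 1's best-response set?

BR_1 = {E}

u_1(A vs S) = 0
u_1(B vs S) = 1
u_1(C vs S) = 1
u_1(D vs S) = 0
u_1(E vs S) = 3
max payoff 3 at {E}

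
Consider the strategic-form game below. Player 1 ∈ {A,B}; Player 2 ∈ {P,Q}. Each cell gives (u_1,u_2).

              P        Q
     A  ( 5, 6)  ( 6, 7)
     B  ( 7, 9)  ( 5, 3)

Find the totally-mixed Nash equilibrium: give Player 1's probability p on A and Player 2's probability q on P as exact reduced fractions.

P1 mixes 6/7 on A; P2 mixes 1/3 on P

P1 indiff ⇒ q·5+(1-q)·6 = q·7+(1-q)·5 ⇒ q(-2) = (1-q)(-1) ⇒ q = 1/3
P2 indiff ⇒ p·6+(1-p)·9 = p·7+(1-p)·3 ⇒ p(-1) = (1-p)(-6) ⇒ p = 6/7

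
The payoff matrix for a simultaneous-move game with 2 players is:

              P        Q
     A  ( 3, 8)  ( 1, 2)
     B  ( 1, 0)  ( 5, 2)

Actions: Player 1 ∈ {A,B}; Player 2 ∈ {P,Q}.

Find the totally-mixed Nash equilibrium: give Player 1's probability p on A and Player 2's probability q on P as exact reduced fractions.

(p,q) = (1/4, 2/3)

P1 indiff ⇒ q·3+(1-q)·1 = q·1+(1-q)·5 ⇒ q(2) = (1-q)(4) ⇒ q = 2/3
P2 indiff ⇒ p·8+(1-p)·0 = p·2+(1-p)·2 ⇒ p(6) = (1-p)(2) ⇒ p = 1/4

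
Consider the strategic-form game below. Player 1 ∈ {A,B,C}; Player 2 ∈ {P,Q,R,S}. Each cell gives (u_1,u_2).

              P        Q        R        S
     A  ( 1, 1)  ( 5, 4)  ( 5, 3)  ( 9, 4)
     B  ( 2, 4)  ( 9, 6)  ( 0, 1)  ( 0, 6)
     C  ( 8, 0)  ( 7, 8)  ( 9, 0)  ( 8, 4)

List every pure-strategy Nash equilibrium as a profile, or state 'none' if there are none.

PSNE = {(A,S), (B,Q)}

(A,P): not NE [P1→C gives 8>1; P2→S gives 4>1]
(A,Q): not NE [P1→B gives 9>5]
(A,R): not NE [P1→C gives 9>5; P2→S gives 4>3]
(A,S): NE
(B,P): not NE [P1→C gives 8>2; P2→S gives 6>4]
(B,Q): NE
(B,R): not NE [P1→C gives 9>0; P2→S gives 6>1]
(B,S): not NE [P1→A gives 9>0]
(C,P): not NE [P2→Q gives 8>0]
(C,Q): not NE [P1→B gives 9>7]
(C,R): not NE [P2→Q gives 8>0]
(C,S): not NE [P1→A gives 9>8; P2→Q gives 8>4]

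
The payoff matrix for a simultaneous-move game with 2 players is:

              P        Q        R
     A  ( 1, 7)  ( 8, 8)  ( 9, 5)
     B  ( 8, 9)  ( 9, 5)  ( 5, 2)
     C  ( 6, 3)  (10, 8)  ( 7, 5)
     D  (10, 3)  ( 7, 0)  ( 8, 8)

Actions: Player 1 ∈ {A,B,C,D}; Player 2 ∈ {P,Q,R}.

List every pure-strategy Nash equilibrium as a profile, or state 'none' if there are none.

(A,P): not NE [P1→D gives 10>1; P2→Q gives 8>7]
(A,Q): not NE [P1→C gives 10>8]
(A,R): not NE [P2→Q gives 8>5]
(B,P): not NE [P1→D gives 10>8]
(B,Q): not NE [P1→C gives 10>9; P2→P gives 9>5]
(B,R): not NE [P1→A gives 9>5; P2→P gives 9>2]
(C,P): not NE [P1→D gives 10>6; P2→Q gives 8>3]
(C,Q): NE
(C,R): not NE [P1→A gives 9>7; P2→Q gives 8>5]
(D,P): not NE [P2→R gives 8>3]
(D,Q): not NE [P1→C gives 10>7; P2→R gives 8>0]
(D,R): not NE [P1→A gives 9>8]

PSNE = {(C,Q)}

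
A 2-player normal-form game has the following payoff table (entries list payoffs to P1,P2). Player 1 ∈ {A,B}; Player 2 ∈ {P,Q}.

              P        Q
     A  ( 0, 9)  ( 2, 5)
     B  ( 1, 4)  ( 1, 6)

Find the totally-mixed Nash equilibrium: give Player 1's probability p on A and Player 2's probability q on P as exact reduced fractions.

P1 indiff ⇒ q·0+(1-q)·2 = q·1+(1-q)·1 ⇒ q(-1) = (1-q)(-1) ⇒ q = 1/2
P2 indiff ⇒ p·9+(1-p)·4 = p·5+(1-p)·6 ⇒ p(4) = (1-p)(2) ⇒ p = 1/3

P1 mixes 1/3 on A; P2 mixes 1/2 on P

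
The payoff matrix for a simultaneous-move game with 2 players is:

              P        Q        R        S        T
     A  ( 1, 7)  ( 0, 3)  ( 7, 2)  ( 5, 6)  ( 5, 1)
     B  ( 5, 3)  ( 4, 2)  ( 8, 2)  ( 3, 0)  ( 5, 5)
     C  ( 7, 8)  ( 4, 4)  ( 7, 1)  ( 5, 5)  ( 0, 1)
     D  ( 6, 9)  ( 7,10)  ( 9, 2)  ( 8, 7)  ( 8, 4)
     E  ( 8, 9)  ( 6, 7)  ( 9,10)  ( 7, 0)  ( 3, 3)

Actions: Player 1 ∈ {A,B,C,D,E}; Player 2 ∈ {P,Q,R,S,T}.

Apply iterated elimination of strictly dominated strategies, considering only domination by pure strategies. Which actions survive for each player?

P1 drop A (D beats it: P:6>1 Q:7>0 R:9>7 S:8>5 T:8>5)
P1 drop B (D beats it: P:6>5 Q:7>4 R:9>8 S:8>3 T:8>5)
P1 drop C (E beats it: P:8>7 Q:6>4 R:9>7 S:7>5 T:3>0)
P2 drop S (P beats it: D:9>7 E:9>0)
P2 drop T (P beats it: D:9>4 E:9>3)
P1→{D,E} P2→{P,Q,R}

IESDS → P1:{D,E} P2:{P,Q,R}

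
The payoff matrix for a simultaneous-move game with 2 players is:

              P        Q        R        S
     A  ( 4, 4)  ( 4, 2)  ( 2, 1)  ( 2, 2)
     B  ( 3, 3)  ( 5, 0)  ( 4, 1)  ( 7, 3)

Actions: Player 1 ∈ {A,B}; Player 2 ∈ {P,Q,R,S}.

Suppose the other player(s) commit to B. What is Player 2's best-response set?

BR_2 = {P,S}

u_2(P vs B) = 3
u_2(Q vs B) = 0
u_2(R vs B) = 1
u_2(S vs B) = 3
max payoff 3 at {P,S}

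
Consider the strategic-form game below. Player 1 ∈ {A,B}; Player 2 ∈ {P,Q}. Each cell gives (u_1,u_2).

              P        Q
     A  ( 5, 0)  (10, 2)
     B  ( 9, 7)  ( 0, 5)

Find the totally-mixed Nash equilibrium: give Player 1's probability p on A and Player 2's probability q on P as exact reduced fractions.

p=1/2, q=5/7

P1 indiff ⇒ q·5+(1-q)·10 = q·9+(1-q)·0 ⇒ q(-4) = (1-q)(-10) ⇒ q = 5/7
P2 indiff ⇒ p·0+(1-p)·7 = p·2+(1-p)·5 ⇒ p(-2) = (1-p)(-2) ⇒ p = 1/2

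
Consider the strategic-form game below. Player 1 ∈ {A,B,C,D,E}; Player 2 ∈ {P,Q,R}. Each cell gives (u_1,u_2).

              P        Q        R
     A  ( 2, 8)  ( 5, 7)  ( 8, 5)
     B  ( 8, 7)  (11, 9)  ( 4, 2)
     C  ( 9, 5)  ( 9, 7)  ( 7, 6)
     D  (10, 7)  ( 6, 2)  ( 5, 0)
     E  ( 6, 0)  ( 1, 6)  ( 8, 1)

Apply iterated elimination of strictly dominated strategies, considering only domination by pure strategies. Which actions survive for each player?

P2 drop R (Q beats it: A:7>5 B:9>2 C:7>6 D:2>0 E:6>1)
P1 drop A (B beats it: P:8>2 Q:11>5)
P1 drop E (B beats it: P:8>6 Q:11>1)
P1→{B,C,D} P2→{P,Q}

IESDS → P1:{B,C,D} P2:{P,Q}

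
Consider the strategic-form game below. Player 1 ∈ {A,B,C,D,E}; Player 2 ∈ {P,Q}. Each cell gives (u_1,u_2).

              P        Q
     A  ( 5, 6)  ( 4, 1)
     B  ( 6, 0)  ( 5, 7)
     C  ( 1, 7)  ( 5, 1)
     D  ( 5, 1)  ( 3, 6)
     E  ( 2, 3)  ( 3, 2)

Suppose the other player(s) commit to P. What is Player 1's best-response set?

u_1(A vs P) = 5
u_1(B vs P) = 6
u_1(C vs P) = 1
u_1(D vs P) = 5
u_1(E vs P) = 2
max payoff 6 at {B}

BR_1 = {B}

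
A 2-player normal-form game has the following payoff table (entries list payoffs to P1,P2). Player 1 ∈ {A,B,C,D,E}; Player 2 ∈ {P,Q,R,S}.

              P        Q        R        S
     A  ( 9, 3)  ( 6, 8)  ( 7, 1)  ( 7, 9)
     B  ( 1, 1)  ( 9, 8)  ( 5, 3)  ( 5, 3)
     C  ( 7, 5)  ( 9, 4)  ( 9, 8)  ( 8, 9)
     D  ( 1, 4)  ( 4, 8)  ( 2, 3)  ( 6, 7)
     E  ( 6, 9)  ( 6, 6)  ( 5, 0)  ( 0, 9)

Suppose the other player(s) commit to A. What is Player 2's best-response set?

u_2(P vs A) = 3
u_2(Q vs A) = 8
u_2(R vs A) = 1
u_2(S vs A) = 9
max payoff 9 at {S}

argmax u_2 = {S}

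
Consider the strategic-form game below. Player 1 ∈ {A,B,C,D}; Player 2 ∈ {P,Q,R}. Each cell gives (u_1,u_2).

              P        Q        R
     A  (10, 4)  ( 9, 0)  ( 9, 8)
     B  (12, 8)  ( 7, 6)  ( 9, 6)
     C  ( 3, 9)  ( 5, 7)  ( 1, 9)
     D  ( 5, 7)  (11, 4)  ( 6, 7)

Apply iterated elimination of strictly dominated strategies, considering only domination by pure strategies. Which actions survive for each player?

Remaining: P1:{A,B} P2:{P,R}

P1 drop C (A beats it: P:10>3 Q:9>5 R:9>1)
P2 drop Q (P beats it: A:4>0 B:8>6 D:7>4)
P1 drop D (A beats it: P:10>5 R:9>6)
P1→{A,B} P2→{P,R}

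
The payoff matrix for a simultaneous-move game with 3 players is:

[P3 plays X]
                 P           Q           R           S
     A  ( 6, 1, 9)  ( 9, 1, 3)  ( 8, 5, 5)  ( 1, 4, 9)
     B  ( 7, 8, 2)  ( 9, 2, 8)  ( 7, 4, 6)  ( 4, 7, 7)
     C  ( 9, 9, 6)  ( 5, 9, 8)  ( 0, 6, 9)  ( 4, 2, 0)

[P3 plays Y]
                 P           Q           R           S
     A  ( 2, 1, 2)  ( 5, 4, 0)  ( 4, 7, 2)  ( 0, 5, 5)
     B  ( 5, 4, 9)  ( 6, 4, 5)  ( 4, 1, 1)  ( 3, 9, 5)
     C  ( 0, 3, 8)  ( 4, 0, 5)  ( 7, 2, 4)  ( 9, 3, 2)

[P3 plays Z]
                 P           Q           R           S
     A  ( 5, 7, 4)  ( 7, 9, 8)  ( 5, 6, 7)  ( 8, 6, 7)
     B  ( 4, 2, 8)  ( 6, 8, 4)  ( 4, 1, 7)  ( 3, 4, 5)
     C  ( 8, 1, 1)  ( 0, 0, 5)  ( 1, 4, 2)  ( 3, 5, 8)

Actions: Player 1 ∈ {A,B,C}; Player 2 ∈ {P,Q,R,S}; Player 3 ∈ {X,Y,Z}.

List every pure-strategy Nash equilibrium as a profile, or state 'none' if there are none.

NE set: (A,Q,Z)

(A,P,X): not NE [P1→C gives 9>6; P2→R gives 5>1]
(A,P,Y): not NE [P1→B gives 5>2; P2→R gives 7>1; P3→X gives 9>2]
(A,P,Z): not NE [P1→C gives 8>5; P2→Q gives 9>7; P3→X gives 9>4]
(A,Q,X): not NE [P2→R gives 5>1; P3→Z gives 8>3]
(A,Q,Y): not NE [P1→B gives 6>5; P2→R gives 7>4; P3→Z gives 8>0]
(A,Q,Z): NE
(A,R,X): not NE [P3→Z gives 7>5]
(A,R,Y): not NE [P1→C gives 7>4; P3→Z gives 7>2]
(A,R,Z): not NE [P2→Q gives 9>6]
(A,S,X): not NE [P1→C gives 4>1; P2→R gives 5>4]
(A,S,Y): not NE [P1→C gives 9>0; P2→R gives 7>5; P3→X gives 9>5]
(A,S,Z): not NE [P2→Q gives 9>6; P3→X gives 9>7]
(B,P,X): not NE [P1→C gives 9>7; P3→Y gives 9>2]
(B,P,Y): not NE [P2→S gives 9>4]
(B,P,Z): not NE [P1→C gives 8>4; P2→Q gives 8>2; P3→Y gives 9>8]
(B,Q,X): not NE [P2→P gives 8>2]
(B,Q,Y): not NE [P2→S gives 9>4; P3→X gives 8>5]
(B,Q,Z): not NE [P1→A gives 7>6; P3→X gives 8>4]
(B,R,X): not NE [P1→A gives 8>7; P2→P gives 8>4; P3→Z gives 7>6]
(B,R,Y): not NE [P1→C gives 7>4; P2→S gives 9>1; P3→Z gives 7>1]
(B,R,Z): not NE [P1→A gives 5>4; P2→Q gives 8>1]
(B,S,X): not NE [P2→P gives 8>7]
(B,S,Y): not NE [P1→C gives 9>3; P3→X gives 7>5]
(B,S,Z): not NE [P1→A gives 8>3; P2→Q gives 8>4; P3→X gives 7>5]
(C,P,X): not NE [P3→Y gives 8>6]
(C,P,Y): not NE [P1→B gives 5>0]
(C,P,Z): not NE [P2→S gives 5>1; P3→Y gives 8>1]
(C,Q,X): not NE [P1→B gives 9>5]
(C,Q,Y): not NE [P1→B gives 6>4; P2→S gives 3>0; P3→X gives 8>5]
(C,Q,Z): not NE [P1→A gives 7>0; P2→S gives 5>0; P3→X gives 8>5]
(C,R,X): not NE [P1→A gives 8>0; P2→Q gives 9>6]
(C,R,Y): not NE [P2→S gives 3>2; P3→X gives 9>4]
(C,R,Z): not NE [P1→A gives 5>1; P2→S gives 5>4; P3→X gives 9>2]
(C,S,X): not NE [P2→Q gives 9>2; P3→Z gives 8>0]
(C,S,Y): not NE [P3→Z gives 8>2]
(C,S,Z): not NE [P1→A gives 8>3]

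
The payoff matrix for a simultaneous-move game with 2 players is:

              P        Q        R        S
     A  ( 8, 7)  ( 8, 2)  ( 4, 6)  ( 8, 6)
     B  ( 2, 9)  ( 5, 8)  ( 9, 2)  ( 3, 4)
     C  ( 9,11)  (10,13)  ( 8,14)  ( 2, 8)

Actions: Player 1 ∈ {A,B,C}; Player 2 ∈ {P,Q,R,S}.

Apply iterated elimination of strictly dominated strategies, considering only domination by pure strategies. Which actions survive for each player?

IESDS → P1:{B,C} P2:{P,Q,R}

P2 drop S (P beats it: A:7>6 B:9>4 C:11>8)
P1 drop A (C beats it: P:9>8 Q:10>8 R:8>4)
P1→{B,C} P2→{P,Q,R}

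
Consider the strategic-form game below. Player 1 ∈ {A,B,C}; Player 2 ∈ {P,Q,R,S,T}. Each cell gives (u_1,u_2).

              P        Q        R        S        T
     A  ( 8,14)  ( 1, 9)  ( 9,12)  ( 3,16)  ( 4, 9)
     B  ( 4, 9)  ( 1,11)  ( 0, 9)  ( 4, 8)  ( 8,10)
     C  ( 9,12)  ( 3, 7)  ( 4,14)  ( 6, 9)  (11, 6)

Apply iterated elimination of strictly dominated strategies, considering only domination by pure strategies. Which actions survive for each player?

P1 drop B (C beats it: P:9>4 Q:3>1 R:4>0 S:6>4 T:11>8)
P2 drop Q (P beats it: A:14>9 C:12>7)
P2 drop T (P beats it: A:14>9 C:12>6)
P1→{A,C} P2→{P,R,S}

Survivors P1:{A,C} P2:{P,R,S}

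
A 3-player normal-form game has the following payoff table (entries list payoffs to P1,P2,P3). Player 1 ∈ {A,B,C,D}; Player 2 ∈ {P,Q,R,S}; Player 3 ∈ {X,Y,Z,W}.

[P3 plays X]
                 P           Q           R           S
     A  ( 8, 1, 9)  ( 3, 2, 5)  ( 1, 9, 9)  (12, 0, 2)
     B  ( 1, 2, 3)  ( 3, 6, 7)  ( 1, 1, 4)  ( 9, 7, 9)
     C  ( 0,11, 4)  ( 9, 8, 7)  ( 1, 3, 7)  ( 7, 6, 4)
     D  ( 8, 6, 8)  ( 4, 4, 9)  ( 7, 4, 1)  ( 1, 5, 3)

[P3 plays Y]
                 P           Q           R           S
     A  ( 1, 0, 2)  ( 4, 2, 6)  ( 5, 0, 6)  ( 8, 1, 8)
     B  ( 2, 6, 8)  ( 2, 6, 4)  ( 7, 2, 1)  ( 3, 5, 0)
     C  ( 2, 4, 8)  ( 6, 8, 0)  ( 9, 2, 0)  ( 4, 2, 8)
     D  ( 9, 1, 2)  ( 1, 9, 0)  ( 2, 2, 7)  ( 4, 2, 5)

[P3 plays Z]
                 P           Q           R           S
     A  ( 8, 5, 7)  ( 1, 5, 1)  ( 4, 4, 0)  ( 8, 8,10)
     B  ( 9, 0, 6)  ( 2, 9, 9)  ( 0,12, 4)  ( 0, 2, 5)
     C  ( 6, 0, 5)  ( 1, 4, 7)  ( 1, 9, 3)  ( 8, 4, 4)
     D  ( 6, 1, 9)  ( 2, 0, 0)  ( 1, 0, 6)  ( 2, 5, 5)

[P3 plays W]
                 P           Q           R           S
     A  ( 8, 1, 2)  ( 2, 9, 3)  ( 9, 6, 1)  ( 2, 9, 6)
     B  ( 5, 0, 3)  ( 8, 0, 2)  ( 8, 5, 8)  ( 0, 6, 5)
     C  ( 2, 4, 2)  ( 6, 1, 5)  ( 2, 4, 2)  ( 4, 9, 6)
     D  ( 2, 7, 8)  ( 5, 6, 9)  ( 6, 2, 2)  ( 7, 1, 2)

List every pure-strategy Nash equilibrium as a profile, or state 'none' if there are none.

PSNE = {(A,S,Z)}

(A,P,X): not NE [P2→R gives 9>1]
(A,P,Y): not NE [P1→D gives 9>1; P2→Q gives 2>0; P3→X gives 9>2]
(A,P,Z): not NE [P1→B gives 9>8; P2→S gives 8>5; P3→X gives 9>7]
(A,P,W): not NE [P2→S gives 9>1; P3→X gives 9>2]
(A,Q,X): not NE [P1→C gives 9>3; P2→R gives 9>2; P3→Y gives 6>5]
(A,Q,Y): not NE [P1→C gives 6>4]
(A,Q,Z): not NE [P1→D gives 2>1; P2→S gives 8>5; P3→Y gives 6>1]
(A,Q,W): not NE [P1→B gives 8>2; P3→Y gives 6>3]
(A,R,X): not NE [P1→D gives 7>1]
(A,R,Y): not NE [P1→C gives 9>5; P2→Q gives 2>0; P3→X gives 9>6]
(A,R,Z): not NE [P2→S gives 8>4; P3→X gives 9>0]
(A,R,W): not NE [P2→S gives 9>6; P3→X gives 9>1]
(A,S,X): not NE [P2→R gives 9>0; P3→Z gives 10>2]
(A,S,Y): not NE [P2→Q gives 2>1; P3→Z gives 10>8]
(A,S,Z): NE
(A,S,W): not NE [P1→D gives 7>2; P3→Z gives 10>6]
(B,P,X): not NE [P1→D gives 8>1; P2→S gives 7>2; P3→Y gives 8>3]
(B,P,Y): not NE [P1→D gives 9>2]
(B,P,Z): not NE [P2→R gives 12>0; P3→Y gives 8>6]
(B,P,W): not NE [P1→A gives 8>5; P2→S gives 6>0; P3→Y gives 8>3]
(B,Q,X): not NE [P1→C gives 9>3; P2→S gives 7>6; P3→Z gives 9>7]
(B,Q,Y): not NE [P1→C gives 6>2; P3→Z gives 9>4]
(B,Q,Z): not NE [P2→R gives 12>9]
(B,Q,W): not NE [P2→S gives 6>0; P3→Z gives 9>2]
(B,R,X): not NE [P1→D gives 7>1; P2→S gives 7>1; P3→W gives 8>4]
(B,R,Y): not NE [P1→C gives 9>7; P2→Q gives 6>2; P3→W gives 8>1]
(B,R,Z): not NE [P1→A gives 4>0; P3→W gives 8>4]
(B,R,W): not NE [P1→A gives 9>8; P2→S gives 6>5]
(B,S,X): not NE [P1→A gives 12>9]
(B,S,Y): not NE [P1→A gives 8>3; P2→Q gives 6>5; P3→X gives 9>0]
(B,S,Z): not NE [P1→C gives 8>0; P2→R gives 12>2; P3→X gives 9>5]
(B,S,W): not NE [P1→D gives 7>0; P3→X gives 9>5]
(C,P,X): not NE [P1→D gives 8>0; P3→Y gives 8>4]
(C,P,Y): not NE [P1→D gives 9>2; P2→Q gives 8>4]
(C,P,Z): not NE [P1→B gives 9>6; P2→R gives 9>0; P3→Y gives 8>5]
(C,P,W): not NE [P1→A gives 8>2; P2→S gives 9>4; P3→Y gives 8>2]
(C,Q,X): not NE [P2→P gives 11>8]
(C,Q,Y): not NE [P3→Z gives 7>0]
(C,Q,Z): not NE [P1→D gives 2>1; P2→R gives 9>4]
(C,Q,W): not NE [P1→B gives 8>6; P2→S gives 9>1; P3→Z gives 7>5]
(C,R,X): not NE [P1→D gives 7>1; P2→P gives 11>3]
(C,R,Y): not NE [P2→Q gives 8>2; P3→X gives 7>0]
(C,R,Z): not NE [P1→A gives 4>1; P3→X gives 7>3]
(C,R,W): not NE [P1→A gives 9>2; P2→S gives 9>4; P3→X gives 7>2]
(C,S,X): not NE [P1→A gives 12>7; P2→P gives 11>6; P3→Y gives 8>4]
(C,S,Y): not NE [P1→A gives 8>4; P2→Q gives 8>2]
(C,S,Z): not NE [P2→R gives 9>4; P3→Y gives 8>4]
(C,S,W): not NE [P1→D gives 7>4; P3→Y gives 8>6]
(D,P,X): not NE [P3→Z gives 9>8]
(D,P,Y): not NE [P2→Q gives 9>1; P3→Z gives 9>2]
(D,P,Z): not NE [P1→B gives 9>6; P2→S gives 5>1]
(D,P,W): not NE [P1→A gives 8>2; P3→Z gives 9>8]
(D,Q,X): not NE [P1→C gives 9>4; P2→P gives 6>4]
(D,Q,Y): not NE [P1→C gives 6>1; P3→W gives 9>0]
(D,Q,Z): not NE [P2→S gives 5>0; P3→W gives 9>0]
(D,Q,W): not NE [P1→B gives 8>5; P2→P gives 7>6]
(D,R,X): not NE [P2→P gives 6>4; P3→Y gives 7>1]
(D,R,Y): not NE [P1→C gives 9>2; P2→Q gives 9>2]
(D,R,Z): not NE [P1→A gives 4>1; P2→S gives 5>0; P3→Y gives 7>6]
(D,R,W): not NE [P1→A gives 9>6; P2→P gives 7>2; P3→Y gives 7>2]
(D,S,X): not NE [P1→A gives 12>1; P2→P gives 6>5; P3→Z gives 5>3]
(D,S,Y): not NE [P1→A gives 8>4; P2→Q gives 9>2]
(D,S,Z): not NE [P1→C gives 8>2]
(D,S,W): not NE [P2→P gives 7>1; P3→Z gives 5>2]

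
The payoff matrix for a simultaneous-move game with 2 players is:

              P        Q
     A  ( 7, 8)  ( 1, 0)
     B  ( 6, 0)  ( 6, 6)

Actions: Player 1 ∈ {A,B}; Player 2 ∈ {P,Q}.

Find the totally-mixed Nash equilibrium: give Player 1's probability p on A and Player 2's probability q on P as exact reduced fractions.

(p,q) = (3/7, 5/6)

P1 indiff ⇒ q·7+(1-q)·1 = q·6+(1-q)·6 ⇒ q(1) = (1-q)(5) ⇒ q = 5/6
P2 indiff ⇒ p·8+(1-p)·0 = p·0+(1-p)·6 ⇒ p(8) = (1-p)(6) ⇒ p = 3/7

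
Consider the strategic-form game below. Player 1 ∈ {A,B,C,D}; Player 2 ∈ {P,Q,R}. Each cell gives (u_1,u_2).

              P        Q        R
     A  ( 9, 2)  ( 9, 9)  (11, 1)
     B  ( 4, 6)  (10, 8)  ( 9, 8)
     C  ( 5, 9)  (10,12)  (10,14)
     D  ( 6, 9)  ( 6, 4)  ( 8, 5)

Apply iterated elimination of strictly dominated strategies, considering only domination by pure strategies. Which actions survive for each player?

P1 drop D (A beats it: P:9>6 Q:9>6 R:11>8)
P2 drop P (Q beats it: A:9>2 B:8>6 C:12>9)
P1→{A,B,C} P2→{Q,R}

Remaining: P1:{A,B,C} P2:{Q,R}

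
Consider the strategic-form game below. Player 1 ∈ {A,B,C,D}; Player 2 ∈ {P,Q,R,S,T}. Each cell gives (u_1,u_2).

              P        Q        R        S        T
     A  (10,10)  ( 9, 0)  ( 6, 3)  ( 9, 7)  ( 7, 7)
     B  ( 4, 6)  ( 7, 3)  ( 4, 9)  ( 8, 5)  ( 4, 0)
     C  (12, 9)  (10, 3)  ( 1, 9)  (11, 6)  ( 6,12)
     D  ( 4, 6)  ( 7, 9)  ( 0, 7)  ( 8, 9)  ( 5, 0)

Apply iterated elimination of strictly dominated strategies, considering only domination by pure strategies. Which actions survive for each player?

Survivors P1:{A,C} P2:{P,T}

P1 drop B (A beats it: P:10>4 Q:9>7 R:6>4 S:9>8 T:7>4)
P1 drop D (A beats it: P:10>4 Q:9>7 R:6>0 S:9>8 T:7>5)
P2 drop Q (P beats it: A:10>0 C:9>3)
P2 drop R (T beats it: A:7>3 C:12>9)
P2 drop S (P beats it: A:10>7 C:9>6)
P1→{A,C} P2→{P,T}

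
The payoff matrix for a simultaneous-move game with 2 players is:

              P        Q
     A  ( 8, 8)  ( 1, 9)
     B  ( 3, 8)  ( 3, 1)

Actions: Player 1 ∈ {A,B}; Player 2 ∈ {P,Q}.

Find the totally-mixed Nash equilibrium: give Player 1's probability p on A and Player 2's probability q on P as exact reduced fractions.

P1 indiff ⇒ q·8+(1-q)·1 = q·3+(1-q)·3 ⇒ q(5) = (1-q)(2) ⇒ q = 2/7
P2 indiff ⇒ p·8+(1-p)·8 = p·9+(1-p)·1 ⇒ p(-1) = (1-p)(-7) ⇒ p = 7/8

(p,q) = (7/8, 2/7)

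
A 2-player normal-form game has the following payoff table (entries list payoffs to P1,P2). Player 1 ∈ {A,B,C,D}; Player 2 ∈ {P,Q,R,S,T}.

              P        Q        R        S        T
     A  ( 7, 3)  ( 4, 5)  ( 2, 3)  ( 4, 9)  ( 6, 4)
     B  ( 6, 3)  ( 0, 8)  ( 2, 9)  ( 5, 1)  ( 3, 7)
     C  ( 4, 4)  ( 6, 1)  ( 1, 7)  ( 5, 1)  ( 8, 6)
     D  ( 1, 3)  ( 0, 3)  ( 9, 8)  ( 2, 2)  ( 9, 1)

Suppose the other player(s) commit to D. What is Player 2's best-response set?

u_2(P vs D) = 3
u_2(Q vs D) = 3
u_2(R vs D) = 8
u_2(S vs D) = 2
u_2(T vs D) = 1
max payoff 8 at {R}

P2 best: {R}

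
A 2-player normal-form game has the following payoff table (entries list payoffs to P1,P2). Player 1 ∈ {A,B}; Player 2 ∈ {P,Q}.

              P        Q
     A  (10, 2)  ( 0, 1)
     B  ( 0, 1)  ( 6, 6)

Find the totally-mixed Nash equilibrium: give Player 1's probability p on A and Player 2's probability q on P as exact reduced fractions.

P1 indiff ⇒ q·10+(1-q)·0 = q·0+(1-q)·6 ⇒ q(10) = (1-q)(6) ⇒ q = 3/8
P2 indiff ⇒ p·2+(1-p)·1 = p·1+(1-p)·6 ⇒ p(1) = (1-p)(5) ⇒ p = 5/6

(p,q) = (5/6, 3/8)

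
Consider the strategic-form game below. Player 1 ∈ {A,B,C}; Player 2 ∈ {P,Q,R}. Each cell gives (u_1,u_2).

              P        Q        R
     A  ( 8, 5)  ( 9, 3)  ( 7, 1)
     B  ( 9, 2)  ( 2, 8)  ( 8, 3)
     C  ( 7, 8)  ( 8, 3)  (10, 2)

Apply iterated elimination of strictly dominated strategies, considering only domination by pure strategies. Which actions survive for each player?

Survivors P1:{A,B} P2:{P,Q}

P2 drop R (Q beats it: A:3>1 B:8>3 C:3>2)
P1 drop C (A beats it: P:8>7 Q:9>8)
P1→{A,B} P2→{P,Q}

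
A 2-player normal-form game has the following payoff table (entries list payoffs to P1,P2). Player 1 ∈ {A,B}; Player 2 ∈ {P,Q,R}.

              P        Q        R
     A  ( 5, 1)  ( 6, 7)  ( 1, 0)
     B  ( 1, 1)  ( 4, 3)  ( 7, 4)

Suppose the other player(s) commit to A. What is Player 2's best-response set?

u_2(P vs A) = 1
u_2(Q vs A) = 7
u_2(R vs A) = 0
max payoff 7 at {Q}

BR_2 = {Q}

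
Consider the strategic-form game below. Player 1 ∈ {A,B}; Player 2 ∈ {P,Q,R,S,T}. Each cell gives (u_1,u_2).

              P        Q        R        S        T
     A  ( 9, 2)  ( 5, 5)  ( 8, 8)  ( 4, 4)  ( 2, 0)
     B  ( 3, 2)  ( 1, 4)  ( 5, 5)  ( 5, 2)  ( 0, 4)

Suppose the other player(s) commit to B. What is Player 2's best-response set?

BR_2 = {R}

u_2(P vs B) = 2
u_2(Q vs B) = 4
u_2(R vs B) = 5
u_2(S vs B) = 2
u_2(T vs B) = 4
max payoff 5 at {R}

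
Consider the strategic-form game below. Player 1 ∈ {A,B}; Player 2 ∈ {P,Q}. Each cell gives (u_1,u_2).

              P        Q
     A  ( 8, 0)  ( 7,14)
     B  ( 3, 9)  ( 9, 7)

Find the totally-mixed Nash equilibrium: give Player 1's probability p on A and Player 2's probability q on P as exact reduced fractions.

P1 indiff ⇒ q·8+(1-q)·7 = q·3+(1-q)·9 ⇒ q(5) = (1-q)(2) ⇒ q = 2/7
P2 indiff ⇒ p·0+(1-p)·9 = p·14+(1-p)·7 ⇒ p(-14) = (1-p)(-2) ⇒ p = 1/8

p=1/8, q=2/7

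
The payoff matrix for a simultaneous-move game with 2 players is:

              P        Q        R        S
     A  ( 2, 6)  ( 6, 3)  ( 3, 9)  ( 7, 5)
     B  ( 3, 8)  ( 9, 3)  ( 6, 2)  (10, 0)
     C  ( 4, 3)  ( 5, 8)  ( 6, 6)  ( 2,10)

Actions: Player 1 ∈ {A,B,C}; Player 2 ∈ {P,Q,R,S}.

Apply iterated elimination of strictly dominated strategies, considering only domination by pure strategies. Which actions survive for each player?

Remaining: P1:{B,C} P2:{P,Q,S}

P1 drop A (B beats it: P:3>2 Q:9>6 R:6>3 S:10>7)
P2 drop R (Q beats it: B:3>2 C:8>6)
P1→{B,C} P2→{P,Q,S}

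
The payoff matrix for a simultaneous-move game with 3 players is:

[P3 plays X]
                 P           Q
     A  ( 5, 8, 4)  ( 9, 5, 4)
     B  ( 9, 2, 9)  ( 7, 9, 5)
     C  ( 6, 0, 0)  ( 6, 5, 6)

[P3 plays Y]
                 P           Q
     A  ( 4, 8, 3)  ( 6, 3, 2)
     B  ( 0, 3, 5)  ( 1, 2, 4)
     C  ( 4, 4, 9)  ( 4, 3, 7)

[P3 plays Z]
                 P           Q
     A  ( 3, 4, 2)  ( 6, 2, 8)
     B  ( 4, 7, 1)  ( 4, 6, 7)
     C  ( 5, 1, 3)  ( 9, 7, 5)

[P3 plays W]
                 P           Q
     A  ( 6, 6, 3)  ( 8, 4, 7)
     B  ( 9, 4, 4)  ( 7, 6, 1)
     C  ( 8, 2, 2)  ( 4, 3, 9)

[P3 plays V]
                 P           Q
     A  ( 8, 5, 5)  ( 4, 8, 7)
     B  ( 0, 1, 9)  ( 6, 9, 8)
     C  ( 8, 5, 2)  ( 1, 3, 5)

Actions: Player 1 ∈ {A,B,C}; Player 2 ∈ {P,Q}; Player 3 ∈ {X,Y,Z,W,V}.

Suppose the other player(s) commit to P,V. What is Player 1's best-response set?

u_1(A vs P,V) = 8
u_1(B vs P,V) = 0
u_1(C vs P,V) = 8
max payoff 8 at {A,C}

argmax u_1 = {A,C}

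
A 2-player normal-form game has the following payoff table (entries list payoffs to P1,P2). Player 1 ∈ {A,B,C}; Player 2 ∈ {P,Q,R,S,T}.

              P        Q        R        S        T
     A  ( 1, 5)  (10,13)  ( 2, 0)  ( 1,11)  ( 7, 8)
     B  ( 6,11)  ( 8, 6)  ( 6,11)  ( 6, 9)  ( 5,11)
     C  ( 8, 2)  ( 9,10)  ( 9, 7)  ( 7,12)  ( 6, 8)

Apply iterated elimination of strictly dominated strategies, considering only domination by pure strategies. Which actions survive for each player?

P1 drop B (C beats it: P:8>6 Q:9>8 R:9>6 S:7>6 T:6>5)
P2 drop P (Q beats it: A:13>5 C:10>2)
P2 drop R (Q beats it: A:13>0 C:10>7)
P2 drop T (Q beats it: A:13>8 C:10>8)
P1→{A,C} P2→{Q,S}

Remaining: P1:{A,C} P2:{Q,S}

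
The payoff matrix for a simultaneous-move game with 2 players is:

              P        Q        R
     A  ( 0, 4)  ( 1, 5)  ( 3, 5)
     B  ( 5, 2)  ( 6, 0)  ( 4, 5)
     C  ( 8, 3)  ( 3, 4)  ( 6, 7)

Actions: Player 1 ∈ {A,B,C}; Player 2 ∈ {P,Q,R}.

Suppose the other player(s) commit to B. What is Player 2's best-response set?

u_2(P vs B) = 2
u_2(Q vs B) = 0
u_2(R vs B) = 5
max payoff 5 at {R}

argmax u_2 = {R}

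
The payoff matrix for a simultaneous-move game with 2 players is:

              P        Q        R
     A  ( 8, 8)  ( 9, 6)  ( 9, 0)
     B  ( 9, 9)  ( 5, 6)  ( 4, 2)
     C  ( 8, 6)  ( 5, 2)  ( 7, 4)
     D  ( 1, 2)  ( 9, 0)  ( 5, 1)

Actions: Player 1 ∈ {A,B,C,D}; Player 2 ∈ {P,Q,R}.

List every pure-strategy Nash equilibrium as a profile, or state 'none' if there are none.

(A,P): not NE [P1→B gives 9>8]
(A,Q): not NE [P2→P gives 8>6]
(A,R): not NE [P2→P gives 8>0]
(B,P): NE
(B,Q): not NE [P1→D gives 9>5; P2→P gives 9>6]
(B,R): not NE [P1→A gives 9>4; P2→P gives 9>2]
(C,P): not NE [P1→B gives 9>8]
(C,Q): not NE [P1→D gives 9>5; P2→P gives 6>2]
(C,R): not NE [P1→A gives 9>7; P2→P gives 6>4]
(D,P): not NE [P1→B gives 9>1]
(D,Q): not NE [P2→P gives 2>0]
(D,R): not NE [P1→A gives 9>5; P2→P gives 2>1]

PSNE = {(B,P)}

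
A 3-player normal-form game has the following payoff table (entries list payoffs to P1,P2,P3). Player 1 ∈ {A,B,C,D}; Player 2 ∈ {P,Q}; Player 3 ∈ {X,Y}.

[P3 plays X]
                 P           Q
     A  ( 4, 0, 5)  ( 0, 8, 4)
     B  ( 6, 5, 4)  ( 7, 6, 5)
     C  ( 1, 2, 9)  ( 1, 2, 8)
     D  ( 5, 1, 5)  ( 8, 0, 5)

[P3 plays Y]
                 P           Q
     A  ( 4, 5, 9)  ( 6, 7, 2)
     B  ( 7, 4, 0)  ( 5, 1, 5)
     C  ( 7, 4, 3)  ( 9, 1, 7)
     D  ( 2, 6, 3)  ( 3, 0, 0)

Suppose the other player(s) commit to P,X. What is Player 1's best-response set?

u_1(A vs P,X) = 4
u_1(B vs P,X) = 6
u_1(C vs P,X) = 1
u_1(D vs P,X) = 5
max payoff 6 at {B}

P1 best: {B}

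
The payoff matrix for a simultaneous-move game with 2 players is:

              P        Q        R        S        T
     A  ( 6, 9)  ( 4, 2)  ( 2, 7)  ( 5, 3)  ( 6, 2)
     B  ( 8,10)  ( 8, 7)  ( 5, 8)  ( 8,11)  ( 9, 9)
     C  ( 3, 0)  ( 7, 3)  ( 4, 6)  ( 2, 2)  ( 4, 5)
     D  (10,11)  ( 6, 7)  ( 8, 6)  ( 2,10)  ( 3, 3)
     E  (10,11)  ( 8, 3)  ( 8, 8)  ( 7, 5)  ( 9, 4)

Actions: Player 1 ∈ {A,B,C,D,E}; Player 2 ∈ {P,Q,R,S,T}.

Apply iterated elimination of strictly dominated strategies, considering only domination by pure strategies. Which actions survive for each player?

P1 drop A (B beats it: P:8>6 Q:8>4 R:5>2 S:8>5 T:9>6)
P1 drop C (B beats it: P:8>3 Q:8>7 R:5>4 S:8>2 T:9>4)
P2 drop Q (P beats it: B:10>7 D:11>7 E:11>3)
P2 drop R (P beats it: B:10>8 D:11>6 E:11>8)
P2 drop T (P beats it: B:10>9 D:11>3 E:11>4)
P1→{B,D,E} P2→{P,S}

Survivors P1:{B,D,E} P2:{P,S}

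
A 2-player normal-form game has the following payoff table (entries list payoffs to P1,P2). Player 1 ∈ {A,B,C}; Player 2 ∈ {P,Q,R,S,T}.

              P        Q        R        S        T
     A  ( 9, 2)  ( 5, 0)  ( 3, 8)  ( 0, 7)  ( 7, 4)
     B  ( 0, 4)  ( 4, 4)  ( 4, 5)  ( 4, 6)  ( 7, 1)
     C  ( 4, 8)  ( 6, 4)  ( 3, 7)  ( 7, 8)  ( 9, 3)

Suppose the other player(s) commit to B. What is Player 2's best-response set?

u_2(P vs B) = 4
u_2(Q vs B) = 4
u_2(R vs B) = 5
u_2(S vs B) = 6
u_2(T vs B) = 1
max payoff 6 at {S}

BR_2 = {S}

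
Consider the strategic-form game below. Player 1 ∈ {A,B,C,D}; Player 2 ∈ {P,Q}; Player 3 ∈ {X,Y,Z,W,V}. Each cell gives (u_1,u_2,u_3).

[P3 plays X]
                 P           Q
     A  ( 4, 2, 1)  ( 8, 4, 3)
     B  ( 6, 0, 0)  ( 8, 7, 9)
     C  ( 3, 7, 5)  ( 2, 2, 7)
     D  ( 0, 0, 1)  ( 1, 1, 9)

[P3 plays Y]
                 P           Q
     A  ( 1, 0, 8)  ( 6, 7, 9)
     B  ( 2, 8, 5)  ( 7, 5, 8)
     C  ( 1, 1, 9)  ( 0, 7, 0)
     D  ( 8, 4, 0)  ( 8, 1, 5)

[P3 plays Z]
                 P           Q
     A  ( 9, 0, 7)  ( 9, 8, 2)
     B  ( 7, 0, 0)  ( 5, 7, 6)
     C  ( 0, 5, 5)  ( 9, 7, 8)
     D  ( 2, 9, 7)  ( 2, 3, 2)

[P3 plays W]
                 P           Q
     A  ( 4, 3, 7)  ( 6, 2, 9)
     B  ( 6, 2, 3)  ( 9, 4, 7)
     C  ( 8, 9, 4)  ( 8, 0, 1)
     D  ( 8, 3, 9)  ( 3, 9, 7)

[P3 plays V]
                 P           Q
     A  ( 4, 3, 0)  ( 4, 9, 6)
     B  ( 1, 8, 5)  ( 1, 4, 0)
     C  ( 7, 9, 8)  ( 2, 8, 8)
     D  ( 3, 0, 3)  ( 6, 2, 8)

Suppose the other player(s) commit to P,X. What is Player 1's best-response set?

u_1(A vs P,X) = 4
u_1(B vs P,X) = 6
u_1(C vs P,X) = 3
u_1(D vs P,X) = 0
max payoff 6 at {B}

argmax u_1 = {B}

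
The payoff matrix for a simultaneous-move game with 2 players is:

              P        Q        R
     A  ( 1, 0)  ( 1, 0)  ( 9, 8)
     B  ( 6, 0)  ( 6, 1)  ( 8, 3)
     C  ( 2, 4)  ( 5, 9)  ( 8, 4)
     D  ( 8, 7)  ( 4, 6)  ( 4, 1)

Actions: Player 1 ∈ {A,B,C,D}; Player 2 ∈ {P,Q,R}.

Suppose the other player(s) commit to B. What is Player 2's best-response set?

u_2(P vs B) = 0
u_2(Q vs B) = 1
u_2(R vs B) = 3
max payoff 3 at {R}

P2 best: {R}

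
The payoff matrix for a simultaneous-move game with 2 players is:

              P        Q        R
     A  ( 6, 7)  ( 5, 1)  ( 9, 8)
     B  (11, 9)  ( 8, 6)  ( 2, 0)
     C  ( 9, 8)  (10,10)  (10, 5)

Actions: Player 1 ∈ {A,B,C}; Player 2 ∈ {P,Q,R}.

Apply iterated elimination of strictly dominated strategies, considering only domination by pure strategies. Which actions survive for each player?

Remaining: P1:{B,C} P2:{P,Q}

P1 drop A (C beats it: P:9>6 Q:10>5 R:10>9)
P2 drop R (P beats it: B:9>0 C:8>5)
P1→{B,C} P2→{P,Q}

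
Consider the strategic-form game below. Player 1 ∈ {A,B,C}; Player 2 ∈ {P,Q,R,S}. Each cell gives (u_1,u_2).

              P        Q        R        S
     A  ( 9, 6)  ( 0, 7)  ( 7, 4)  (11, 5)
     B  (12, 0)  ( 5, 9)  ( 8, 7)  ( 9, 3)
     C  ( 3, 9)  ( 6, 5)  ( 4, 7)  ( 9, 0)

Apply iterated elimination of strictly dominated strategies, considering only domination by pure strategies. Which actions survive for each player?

Remaining: P1:{B,C} P2:{P,Q,R}

P2 drop S (Q beats it: A:7>5 B:9>3 C:5>0)
P1 drop A (B beats it: P:12>9 Q:5>0 R:8>7)
P1→{B,C} P2→{P,Q,R}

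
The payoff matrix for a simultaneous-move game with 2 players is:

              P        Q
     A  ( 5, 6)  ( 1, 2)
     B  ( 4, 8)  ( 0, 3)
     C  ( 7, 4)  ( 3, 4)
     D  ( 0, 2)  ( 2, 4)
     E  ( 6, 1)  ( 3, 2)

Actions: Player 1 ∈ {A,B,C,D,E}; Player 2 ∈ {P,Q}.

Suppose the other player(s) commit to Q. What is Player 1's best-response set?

argmax u_1 = {C,E}

u_1(A vs Q) = 1
u_1(B vs Q) = 0
u_1(C vs Q) = 3
u_1(D vs Q) = 2
u_1(E vs Q) = 3
max payoff 3 at {C,E}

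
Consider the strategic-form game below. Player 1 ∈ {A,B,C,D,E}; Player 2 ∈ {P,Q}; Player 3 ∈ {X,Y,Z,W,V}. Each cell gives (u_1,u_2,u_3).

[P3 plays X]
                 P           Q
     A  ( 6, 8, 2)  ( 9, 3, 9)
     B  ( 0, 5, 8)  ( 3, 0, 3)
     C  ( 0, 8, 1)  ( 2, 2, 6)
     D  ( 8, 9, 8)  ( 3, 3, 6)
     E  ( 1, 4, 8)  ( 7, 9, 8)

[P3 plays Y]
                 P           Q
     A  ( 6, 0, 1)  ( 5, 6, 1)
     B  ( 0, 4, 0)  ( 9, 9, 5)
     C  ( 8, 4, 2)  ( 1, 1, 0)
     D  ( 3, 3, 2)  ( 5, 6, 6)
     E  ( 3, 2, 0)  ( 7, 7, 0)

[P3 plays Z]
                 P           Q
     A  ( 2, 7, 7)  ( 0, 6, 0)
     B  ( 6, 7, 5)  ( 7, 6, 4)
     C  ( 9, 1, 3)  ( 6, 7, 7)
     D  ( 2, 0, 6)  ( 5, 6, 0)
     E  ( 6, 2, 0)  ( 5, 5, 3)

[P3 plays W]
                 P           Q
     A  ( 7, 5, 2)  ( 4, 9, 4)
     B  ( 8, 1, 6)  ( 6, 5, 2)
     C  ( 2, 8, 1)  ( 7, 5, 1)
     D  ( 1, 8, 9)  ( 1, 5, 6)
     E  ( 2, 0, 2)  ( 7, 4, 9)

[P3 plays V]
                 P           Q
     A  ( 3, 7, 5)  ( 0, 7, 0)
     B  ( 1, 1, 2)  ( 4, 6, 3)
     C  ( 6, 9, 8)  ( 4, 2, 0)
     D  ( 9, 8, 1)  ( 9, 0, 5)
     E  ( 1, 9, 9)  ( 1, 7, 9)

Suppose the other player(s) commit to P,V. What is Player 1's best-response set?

BR_1 = {D}

u_1(A vs P,V) = 3
u_1(B vs P,V) = 1
u_1(C vs P,V) = 6
u_1(D vs P,V) = 9
u_1(E vs P,V) = 1
max payoff 9 at {D}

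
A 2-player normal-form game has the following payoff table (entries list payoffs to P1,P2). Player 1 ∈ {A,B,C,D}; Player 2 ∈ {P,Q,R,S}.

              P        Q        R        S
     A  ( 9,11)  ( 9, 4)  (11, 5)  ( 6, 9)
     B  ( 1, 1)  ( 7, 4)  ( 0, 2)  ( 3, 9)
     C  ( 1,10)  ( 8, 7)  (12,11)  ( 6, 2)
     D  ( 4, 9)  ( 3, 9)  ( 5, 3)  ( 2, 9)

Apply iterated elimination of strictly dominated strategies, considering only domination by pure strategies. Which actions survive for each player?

P1 drop B (A beats it: P:9>1 Q:9>7 R:11>0 S:6>3)
P1 drop D (A beats it: P:9>4 Q:9>3 R:11>5 S:6>2)
P2 drop Q (P beats it: A:11>4 C:10>7)
P2 drop S (P beats it: A:11>9 C:10>2)
P1→{A,C} P2→{P,R}

IESDS → P1:{A,C} P2:{P,R}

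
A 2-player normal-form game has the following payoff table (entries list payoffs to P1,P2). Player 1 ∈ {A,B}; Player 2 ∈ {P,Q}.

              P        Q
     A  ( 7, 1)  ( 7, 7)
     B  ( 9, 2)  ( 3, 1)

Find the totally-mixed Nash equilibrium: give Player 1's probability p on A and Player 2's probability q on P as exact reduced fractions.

P1 indiff ⇒ q·7+(1-q)·7 = q·9+(1-q)·3 ⇒ q(-2) = (1-q)(-4) ⇒ q = 2/3
P2 indiff ⇒ p·1+(1-p)·2 = p·7+(1-p)·1 ⇒ p(-6) = (1-p)(-1) ⇒ p = 1/7

P1 mixes 1/7 on A; P2 mixes 2/3 on P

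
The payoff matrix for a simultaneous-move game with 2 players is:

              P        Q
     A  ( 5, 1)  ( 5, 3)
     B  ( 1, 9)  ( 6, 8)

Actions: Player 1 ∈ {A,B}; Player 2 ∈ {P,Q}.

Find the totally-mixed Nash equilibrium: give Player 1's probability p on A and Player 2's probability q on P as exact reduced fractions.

P1 indiff ⇒ q·5+(1-q)·5 = q·1+(1-q)·6 ⇒ q(4) = (1-q)(1) ⇒ q = 1/5
P2 indiff ⇒ p·1+(1-p)·9 = p·3+(1-p)·8 ⇒ p(-2) = (1-p)(-1) ⇒ p = 1/3

(p,q) = (1/3, 1/5)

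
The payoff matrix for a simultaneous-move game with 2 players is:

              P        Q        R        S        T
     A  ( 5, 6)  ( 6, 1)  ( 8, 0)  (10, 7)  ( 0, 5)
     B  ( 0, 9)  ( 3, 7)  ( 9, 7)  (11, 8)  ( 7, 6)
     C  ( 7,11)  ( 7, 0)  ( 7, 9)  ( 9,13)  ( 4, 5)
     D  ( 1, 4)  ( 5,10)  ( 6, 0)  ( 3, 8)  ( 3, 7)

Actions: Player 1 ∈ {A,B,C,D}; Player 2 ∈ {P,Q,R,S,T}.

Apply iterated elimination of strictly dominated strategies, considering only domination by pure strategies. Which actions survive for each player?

Remaining: P1:{A,B,C} P2:{P,S}

P1 drop D (C beats it: P:7>1 Q:7>5 R:7>6 S:9>3 T:4>3)
P2 drop Q (P beats it: A:6>1 B:9>7 C:11>0)
P2 drop R (P beats it: A:6>0 B:9>7 C:11>9)
P2 drop T (P beats it: A:6>5 B:9>6 C:11>5)
P1→{A,B,C} P2→{P,S}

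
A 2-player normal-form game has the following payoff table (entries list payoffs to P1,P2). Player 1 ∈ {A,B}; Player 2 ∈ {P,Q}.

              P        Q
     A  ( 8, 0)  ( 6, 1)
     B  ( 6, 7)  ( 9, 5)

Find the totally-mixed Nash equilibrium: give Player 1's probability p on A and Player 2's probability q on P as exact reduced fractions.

(p,q) = (2/3, 3/5)

P1 indiff ⇒ q·8+(1-q)·6 = q·6+(1-q)·9 ⇒ q(2) = (1-q)(3) ⇒ q = 3/5
P2 indiff ⇒ p·0+(1-p)·7 = p·1+(1-p)·5 ⇒ p(-1) = (1-p)(-2) ⇒ p = 2/3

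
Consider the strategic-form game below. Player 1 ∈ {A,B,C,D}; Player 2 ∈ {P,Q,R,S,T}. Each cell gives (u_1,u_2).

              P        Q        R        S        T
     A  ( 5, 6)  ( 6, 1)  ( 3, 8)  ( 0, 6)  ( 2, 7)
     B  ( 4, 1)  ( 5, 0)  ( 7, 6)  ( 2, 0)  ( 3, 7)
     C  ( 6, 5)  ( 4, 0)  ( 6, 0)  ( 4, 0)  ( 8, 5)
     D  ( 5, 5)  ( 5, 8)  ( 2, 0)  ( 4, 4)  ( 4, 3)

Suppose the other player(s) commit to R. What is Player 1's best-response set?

argmax u_1 = {B}

u_1(A vs R) = 3
u_1(B vs R) = 7
u_1(C vs R) = 6
u_1(D vs R) = 2
max payoff 7 at {B}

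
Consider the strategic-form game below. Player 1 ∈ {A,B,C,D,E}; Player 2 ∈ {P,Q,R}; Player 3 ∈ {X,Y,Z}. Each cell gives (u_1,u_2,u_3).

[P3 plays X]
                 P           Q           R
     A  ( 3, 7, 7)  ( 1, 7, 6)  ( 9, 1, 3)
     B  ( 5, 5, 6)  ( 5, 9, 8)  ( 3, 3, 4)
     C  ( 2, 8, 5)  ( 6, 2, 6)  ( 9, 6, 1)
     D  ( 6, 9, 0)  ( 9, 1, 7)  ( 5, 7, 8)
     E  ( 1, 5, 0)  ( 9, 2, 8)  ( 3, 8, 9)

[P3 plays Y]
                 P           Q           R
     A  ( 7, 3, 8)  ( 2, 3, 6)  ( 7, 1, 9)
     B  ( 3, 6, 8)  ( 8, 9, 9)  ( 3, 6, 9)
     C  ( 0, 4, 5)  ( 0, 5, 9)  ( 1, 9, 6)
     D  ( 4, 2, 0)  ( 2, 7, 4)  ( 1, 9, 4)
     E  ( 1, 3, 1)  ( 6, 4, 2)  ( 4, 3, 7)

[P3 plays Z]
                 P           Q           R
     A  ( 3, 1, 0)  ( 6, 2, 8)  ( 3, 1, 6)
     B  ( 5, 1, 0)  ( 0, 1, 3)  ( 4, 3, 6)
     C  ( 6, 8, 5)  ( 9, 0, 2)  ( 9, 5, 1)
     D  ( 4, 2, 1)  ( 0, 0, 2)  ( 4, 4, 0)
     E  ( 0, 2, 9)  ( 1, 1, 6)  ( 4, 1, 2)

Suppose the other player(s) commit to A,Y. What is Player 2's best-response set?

BR_2 = {P,Q}

u_2(P vs A,Y) = 3
u_2(Q vs A,Y) = 3
u_2(R vs A,Y) = 1
max payoff 3 at {P,Q}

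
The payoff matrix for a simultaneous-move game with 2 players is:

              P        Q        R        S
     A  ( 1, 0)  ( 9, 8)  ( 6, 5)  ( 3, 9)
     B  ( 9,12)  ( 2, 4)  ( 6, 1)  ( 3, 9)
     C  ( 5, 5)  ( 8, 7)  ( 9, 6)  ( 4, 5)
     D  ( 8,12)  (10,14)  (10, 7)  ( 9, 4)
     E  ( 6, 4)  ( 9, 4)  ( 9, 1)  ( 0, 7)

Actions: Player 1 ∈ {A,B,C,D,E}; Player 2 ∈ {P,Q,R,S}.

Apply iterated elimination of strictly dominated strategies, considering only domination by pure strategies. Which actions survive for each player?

IESDS → P1:{B,D} P2:{P,Q}

P1 drop A (D beats it: P:8>1 Q:10>9 R:10>6 S:9>3)
P1 drop C (D beats it: P:8>5 Q:10>8 R:10>9 S:9>4)
P1 drop E (D beats it: P:8>6 Q:10>9 R:10>9 S:9>0)
P2 drop R (P beats it: B:12>1 D:12>7)
P2 drop S (P beats it: B:12>9 D:12>4)
P1→{B,D} P2→{P,Q}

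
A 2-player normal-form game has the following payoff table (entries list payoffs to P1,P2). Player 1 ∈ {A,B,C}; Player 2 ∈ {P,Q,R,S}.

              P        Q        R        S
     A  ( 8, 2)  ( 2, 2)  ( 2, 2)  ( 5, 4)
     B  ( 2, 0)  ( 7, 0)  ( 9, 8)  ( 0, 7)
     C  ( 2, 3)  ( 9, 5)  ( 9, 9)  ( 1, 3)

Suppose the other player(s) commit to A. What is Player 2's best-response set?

u_2(P vs A) = 2
u_2(Q vs A) = 2
u_2(R vs A) = 2
u_2(S vs A) = 4
max payoff 4 at {S}

argmax u_2 = {S}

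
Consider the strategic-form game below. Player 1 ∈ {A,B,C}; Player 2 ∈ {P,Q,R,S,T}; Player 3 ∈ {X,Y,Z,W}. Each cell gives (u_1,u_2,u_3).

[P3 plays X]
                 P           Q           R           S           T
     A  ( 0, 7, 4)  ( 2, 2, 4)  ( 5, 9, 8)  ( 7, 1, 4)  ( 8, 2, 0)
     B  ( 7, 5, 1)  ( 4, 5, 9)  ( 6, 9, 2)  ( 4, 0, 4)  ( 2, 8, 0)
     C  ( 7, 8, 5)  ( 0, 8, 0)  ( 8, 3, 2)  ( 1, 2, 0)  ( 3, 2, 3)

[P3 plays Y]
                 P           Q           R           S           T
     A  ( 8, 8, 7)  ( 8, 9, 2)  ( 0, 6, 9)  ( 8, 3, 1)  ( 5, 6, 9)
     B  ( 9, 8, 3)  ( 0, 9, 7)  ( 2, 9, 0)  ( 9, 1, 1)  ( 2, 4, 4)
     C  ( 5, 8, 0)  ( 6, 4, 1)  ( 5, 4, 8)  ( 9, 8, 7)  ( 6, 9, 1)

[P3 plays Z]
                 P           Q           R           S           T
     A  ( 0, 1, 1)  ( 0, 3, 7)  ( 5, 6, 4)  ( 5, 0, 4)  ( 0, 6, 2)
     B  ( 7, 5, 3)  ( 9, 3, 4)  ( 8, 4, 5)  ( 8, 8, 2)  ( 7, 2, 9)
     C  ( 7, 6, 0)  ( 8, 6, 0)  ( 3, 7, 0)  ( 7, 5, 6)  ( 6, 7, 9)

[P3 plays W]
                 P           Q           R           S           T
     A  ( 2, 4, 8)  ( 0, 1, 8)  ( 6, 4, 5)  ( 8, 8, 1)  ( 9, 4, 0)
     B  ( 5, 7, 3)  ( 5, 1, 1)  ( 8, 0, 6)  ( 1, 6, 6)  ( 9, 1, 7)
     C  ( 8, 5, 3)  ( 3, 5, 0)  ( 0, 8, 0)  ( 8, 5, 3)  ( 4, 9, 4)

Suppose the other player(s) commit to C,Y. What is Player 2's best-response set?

BR_2 = {T}

u_2(P vs C,Y) = 8
u_2(Q vs C,Y) = 4
u_2(R vs C,Y) = 4
u_2(S vs C,Y) = 8
u_2(T vs C,Y) = 9
max payoff 9 at {T}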